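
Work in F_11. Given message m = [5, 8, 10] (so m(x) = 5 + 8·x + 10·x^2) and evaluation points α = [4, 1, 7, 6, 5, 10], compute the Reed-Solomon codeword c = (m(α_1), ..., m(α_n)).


c = [10, 1, 1, 6, 9, 7]

Message polynomial: m(x) = 5 + 8·x + 10·x^2 (mod 11).
For each evaluation point α_i, compute m(α_i) mod 11:
  α_1 = 4: Horner steps 10 → 4 → 10, so m(4) = 10.
  α_2 = 1: Horner steps 10 → 7 → 1, so m(1) = 1.
  α_3 = 7: Horner steps 10 → 1 → 1, so m(7) = 1.
  α_4 = 6: Horner steps 10 → 2 → 6, so m(6) = 6.
  α_5 = 5: Horner steps 10 → 3 → 9, so m(5) = 9.
  α_6 = 10: Horner steps 10 → 9 → 7, so m(10) = 7.
Codeword c = [10, 1, 1, 6, 9, 7] ∈ F_11^6.


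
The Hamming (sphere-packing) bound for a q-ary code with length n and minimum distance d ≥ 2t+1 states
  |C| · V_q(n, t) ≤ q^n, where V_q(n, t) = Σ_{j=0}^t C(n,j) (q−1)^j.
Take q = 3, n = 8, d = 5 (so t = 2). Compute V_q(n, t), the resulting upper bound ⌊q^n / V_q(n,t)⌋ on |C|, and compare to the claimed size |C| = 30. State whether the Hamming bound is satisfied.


V_q(n, t) = 129, q^n = 6561, Hamming bound = 50, |C| = 30 ≤ bound (satisfied).

Step 1: Compute V_q(n, t) = Σ_{j=0}^2 C(n, j) (q−1)^j.
  j = 0: C(8,0)·(2)^0 = 1·1 = 1.
  j = 1: C(8,1)·(2)^1 = 8·2 = 16.
  j = 2: C(8,2)·(2)^2 = 28·4 = 112.
  V_q(n, t) = 1 + 16 + 112 = 129.
Step 2: q^n = 3^8 = 6561.
Step 3: Hamming bound ⌊q^n / V_q(n,t)⌋ = ⌊6561/129⌋ = 50.
Step 4: Compare |C| = 30 to 50: satisfied.
The claimed |C| lies below the Hamming bound.


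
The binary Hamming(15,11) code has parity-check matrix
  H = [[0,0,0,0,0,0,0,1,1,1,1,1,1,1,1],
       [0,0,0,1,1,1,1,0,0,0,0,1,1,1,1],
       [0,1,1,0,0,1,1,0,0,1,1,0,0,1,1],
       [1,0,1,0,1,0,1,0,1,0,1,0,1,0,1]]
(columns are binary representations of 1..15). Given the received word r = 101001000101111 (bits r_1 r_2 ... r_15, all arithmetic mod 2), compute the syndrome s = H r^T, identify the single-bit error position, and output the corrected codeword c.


s = (1, 1, 1, 0)^T, error position = 14, corrected codeword c = 101001000101101

Compute s = H r^T mod 2 one row at a time:
  s_1 = 0 + 0 + 1 + 0 + 1 + 1 + 1 + 1 = 5 ≡ 1 (mod 2).
  s_2 = 0 + 0 + 1 + 0 + 1 + 1 + 1 + 1 = 5 ≡ 1 (mod 2).
  s_3 = 0 + 1 + 1 + 0 + 1 + 0 + 1 + 1 = 5 ≡ 1 (mod 2).
  s_4 = 1 + 1 + 0 + 0 + 0 + 0 + 1 + 1 = 4 ≡ 0 (mod 2).
s = (1, 1, 1, 0)^T — this equals column 14 of H (binary 1110), so error is at position 14.
Correct: flip bit 14 of r = 101001000101111 to get c = 101001000101101.


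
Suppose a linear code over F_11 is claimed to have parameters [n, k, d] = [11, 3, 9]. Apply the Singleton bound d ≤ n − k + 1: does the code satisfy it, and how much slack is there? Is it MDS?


Singleton RHS = n − k + 1 = 9, slack = 0, bound satisfied, MDS.

Singleton bound: d ≤ n − k + 1.
Here n = 11, k = 3, so n − k + 1 = 9.
Given d = 9, check d ≤ 9: YES.
Slack = (n − k + 1) − d = 0.
The code is MDS (slack = 0).
Description: the claimed parameters are [11, 3, 9]_11; such a code would be MDS (meets Singleton bound).


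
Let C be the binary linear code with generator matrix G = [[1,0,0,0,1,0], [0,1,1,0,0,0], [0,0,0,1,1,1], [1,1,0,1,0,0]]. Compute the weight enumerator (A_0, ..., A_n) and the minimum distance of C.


Weight distribution: A_0 = 1, A_2 = 4, A_3 = 6, A_4 = 3, A_5 = 2. Minimum distance d = 2.

Enumerate all 2^4 = 16 messages m ∈ F_2^4.
For each, compute codeword c = mG in F_2^6, then tally its weight.
  m = 0000 → c = 000000, weight = 0.
  m = 1000 → c = 100010, weight = 2.
  m = 0100 → c = 011000, weight = 2.
  m = 1100 → c = 111010, weight = 4.
  m = 0010 → c = 000111, weight = 3.
  m = 1010 → c = 100101, weight = 3.
  m = 0110 → c = 011111, weight = 5.
  m = 1110 → c = 111101, weight = 5.
  m = 0001 → c = 110100, weight = 3.
  m = 1001 → c = 010110, weight = 3.
  m = 0101 → c = 101100, weight = 3.
  m = 1101 → c = 001110, weight = 3.
  m = 0011 → c = 110011, weight = 4.
  m = 1011 → c = 010001, weight = 2.
  m = 0111 → c = 101011, weight = 4.
  m = 1111 → c = 001001, weight = 2.
Tally weights:
  weight 0: 1 codewords.
  weight 2: 4 codewords.
  weight 3: 6 codewords.
  weight 4: 3 codewords.
  weight 5: 2 codewords.
Minimum distance d = smallest w > 0 with A_w > 0 = 2.
Sanity: Σ A_w = 16 = 2^4 = 16 ✓.


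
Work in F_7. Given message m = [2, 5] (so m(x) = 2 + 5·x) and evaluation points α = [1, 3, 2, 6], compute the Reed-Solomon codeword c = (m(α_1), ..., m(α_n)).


c = [0, 3, 5, 4]

Message polynomial: m(x) = 2 + 5·x (mod 7).
For each evaluation point α_i, compute m(α_i) mod 7:
  α_1 = 1: Horner steps 5 → 0, so m(1) = 0.
  α_2 = 3: Horner steps 5 → 3, so m(3) = 3.
  α_3 = 2: Horner steps 5 → 5, so m(2) = 5.
  α_4 = 6: Horner steps 5 → 4, so m(6) = 4.
Codeword c = [0, 3, 5, 4] ∈ F_7^4.


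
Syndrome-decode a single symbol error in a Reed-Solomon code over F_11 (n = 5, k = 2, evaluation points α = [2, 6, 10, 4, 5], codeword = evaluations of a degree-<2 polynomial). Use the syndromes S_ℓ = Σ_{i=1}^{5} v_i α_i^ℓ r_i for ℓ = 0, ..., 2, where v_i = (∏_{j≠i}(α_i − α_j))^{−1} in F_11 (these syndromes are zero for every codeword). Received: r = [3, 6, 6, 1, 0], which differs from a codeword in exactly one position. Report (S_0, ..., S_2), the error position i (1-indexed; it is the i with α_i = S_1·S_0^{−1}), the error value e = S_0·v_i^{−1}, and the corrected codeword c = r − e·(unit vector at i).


S = (7, 9, 10), error at position 2, error magnitude e = 7, c = [3, 10, 6, 1, 0].

Step 1: column multipliers v_i = (∏_{j≠i}(α_i − α_j))^{−1} mod 11.
  i = 1 (α = 2): (2−6)(2−10)(2−4)(2−5) = (−4)·(−8)·(−2)·(−3) = 192 ≡ 5, so v_1 = 5^{−1} = 9 (mod 11).
  i = 2 (α = 6): (6−2)(6−10)(6−4)(6−5) = 4·(−4)·2·1 = −32 ≡ 1, so v_2 = 1^{−1} = 1 (mod 11).
  i = 3 (α = 10): (10−2)(10−6)(10−4)(10−5) = 8·4·6·5 = 960 ≡ 3, so v_3 = 3^{−1} = 4 (mod 11).
  i = 4 (α = 4): (4−2)(4−6)(4−10)(4−5) = 2·(−2)·(−6)·(−1) = −24 ≡ 9, so v_4 = 9^{−1} = 5 (mod 11).
  i = 5 (α = 5): (5−2)(5−6)(5−10)(5−4) = 3·(−1)·(−5)·1 = 15 ≡ 4, so v_5 = 4^{−1} = 3 (mod 11).
  v = [9, 1, 4, 5, 3].
Step 2: syndromes of r = [3, 6, 6, 1, 0] (all sums mod 11).
  S_0 = Σ v_i r_i = 9·3 + 1·6 + 4·6 + 5·1 + 3·0 = 62 ≡ 7.
  S_1 = Σ v_i α_i r_i = 9·2·3 + 1·6·6 + 4·10·6 + 5·4·1 + 3·5·0 = 350 ≡ 9.
  α_i^2 mod 11 = [4, 3, 1, 5, 3].
  S_2 = Σ v_i α_i^2 r_i = 9·4·3 + 1·3·6 + 4·1·6 + 5·5·1 + 3·3·0 = 175 ≡ 10.
  S = (7, 9, 10) ≠ 0, so r is not a codeword (an error is present).
Step 3: locate the error. For a single error e at position i, S_ℓ = v_i·e·α_i^ℓ, so α_err = S_1/S_0.
  S_0^{−1} = 7^{−1} = 8 (mod 11), so α_err = 9·8 = 72 ≡ 6 = α_2. Error position i = 2.
  Consistency check: S_2/S_1 = 10·5 = 50 ≡ 6 = α_err ✓ (single-error assumption holds).
Step 4: error magnitude e = S_0/v_2 = S_0·∏_{j≠2}(α_2 − α_j) = 7·1 = 7 ≡ 7 (mod 11).
Step 5: correct position 2: c_2 = r_2 − e = 6 − 7 ≡ 10 (mod 11). Hence c = [3, 10, 6, 1, 0].
  Check: interpolating c through the α_i gives m(x) = 5 + 10·x (degree < 2) with m(α_i) = c_i for every i, so c is indeed a codeword.


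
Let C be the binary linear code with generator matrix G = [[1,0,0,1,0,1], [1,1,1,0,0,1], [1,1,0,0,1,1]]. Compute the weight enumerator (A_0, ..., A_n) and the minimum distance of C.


Weight distribution: A_0 = 1, A_2 = 1, A_3 = 3, A_4 = 2, A_5 = 1. Minimum distance d = 2.

Enumerate all 2^3 = 8 messages m ∈ F_2^3.
For each, compute codeword c = mG in F_2^6, then tally its weight.
  m = 000 → c = 000000, weight = 0.
  m = 100 → c = 100101, weight = 3.
  m = 010 → c = 111001, weight = 4.
  m = 110 → c = 011100, weight = 3.
  m = 001 → c = 110011, weight = 4.
  m = 101 → c = 010110, weight = 3.
  m = 011 → c = 001010, weight = 2.
  m = 111 → c = 101111, weight = 5.
Tally weights:
  weight 0: 1 codewords.
  weight 2: 1 codewords.
  weight 3: 3 codewords.
  weight 4: 2 codewords.
  weight 5: 1 codewords.
Minimum distance d = smallest w > 0 with A_w > 0 = 2.
Sanity: Σ A_w = 8 = 2^3 = 8 ✓.


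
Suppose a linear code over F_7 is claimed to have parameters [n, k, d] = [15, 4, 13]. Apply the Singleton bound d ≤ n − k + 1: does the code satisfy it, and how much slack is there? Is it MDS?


Singleton RHS = n − k + 1 = 12, slack = -1, bound violated (no such code; not MDS).

Singleton bound: d ≤ n − k + 1.
Here n = 15, k = 4, so n − k + 1 = 12.
Given d = 13, check d ≤ 12: NO.
Slack = (n − k + 1) − d = -1.
The slack is negative: d = 13 exceeds n − k + 1 = 12 by 1, so the Singleton bound is violated and no linear [15, 4, 13]_7 code can exist. In particular it is not MDS (MDS requires d = n − k + 1 exactly).
Description: the claimed parameters are [15, 4, 13]_7; such a code would be impossible (violates the Singleton bound).


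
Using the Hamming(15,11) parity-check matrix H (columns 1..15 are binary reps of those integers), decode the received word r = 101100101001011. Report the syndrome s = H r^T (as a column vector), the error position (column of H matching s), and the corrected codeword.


s = (0, 1, 0, 1)^T, error position = 5, corrected codeword c = 101110101001011

Compute s = H r^T mod 2 one row at a time:
  s_1 = 0 + 1 + 0 + 0 + 1 + 0 + 1 + 1 = 4 ≡ 0 (mod 2).
  s_2 = 1 + 0 + 0 + 1 + 1 + 0 + 1 + 1 = 5 ≡ 1 (mod 2).
  s_3 = 0 + 1 + 0 + 1 + 0 + 0 + 1 + 1 = 4 ≡ 0 (mod 2).
  s_4 = 1 + 1 + 0 + 1 + 1 + 0 + 0 + 1 = 5 ≡ 1 (mod 2).
s = (0, 1, 0, 1)^T — this equals column 5 of H (binary 0101), so error is at position 5.
Correct: flip bit 5 of r = 101100101001011 to get c = 101110101001011.


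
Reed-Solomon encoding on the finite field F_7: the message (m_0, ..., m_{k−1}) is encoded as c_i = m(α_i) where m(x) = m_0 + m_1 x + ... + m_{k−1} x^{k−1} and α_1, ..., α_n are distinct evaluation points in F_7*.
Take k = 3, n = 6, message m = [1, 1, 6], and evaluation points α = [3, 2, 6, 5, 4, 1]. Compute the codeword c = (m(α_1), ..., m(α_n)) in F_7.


c = [2, 6, 6, 2, 3, 1]

Message polynomial: m(x) = 1 + 1·x + 6·x^2 (mod 7).
For each evaluation point α_i, compute m(α_i) mod 7:
  α_1 = 3: Horner steps 6 → 5 → 2, so m(3) = 2.
  α_2 = 2: Horner steps 6 → 6 → 6, so m(2) = 6.
  α_3 = 6: Horner steps 6 → 2 → 6, so m(6) = 6.
  α_4 = 5: Horner steps 6 → 3 → 2, so m(5) = 2.
  α_5 = 4: Horner steps 6 → 4 → 3, so m(4) = 3.
  α_6 = 1: Horner steps 6 → 0 → 1, so m(1) = 1.
Codeword c = [2, 6, 6, 2, 3, 1] ∈ F_7^6.


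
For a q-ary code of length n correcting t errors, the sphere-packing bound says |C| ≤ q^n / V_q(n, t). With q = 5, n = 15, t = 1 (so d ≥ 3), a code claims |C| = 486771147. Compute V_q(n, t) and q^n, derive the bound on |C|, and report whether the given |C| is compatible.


V_q(n, t) = 61, q^n = 30517578125, Hamming bound = 500288165, |C| = 486771147 ≤ bound (satisfied).

Step 1: Compute V_q(n, t) = Σ_{j=0}^1 C(n, j) (q−1)^j.
  j = 0: C(15,0)·(4)^0 = 1·1 = 1.
  j = 1: C(15,1)·(4)^1 = 15·4 = 60.
  V_q(n, t) = 1 + 60 = 61.
Step 2: q^n = 5^15 = 30517578125.
Step 3: Hamming bound ⌊q^n / V_q(n,t)⌋ = ⌊30517578125/61⌋ = 500288165.
Step 4: Compare |C| = 486771147 to 500288165: satisfied.
The claimed |C| lies below the Hamming bound.


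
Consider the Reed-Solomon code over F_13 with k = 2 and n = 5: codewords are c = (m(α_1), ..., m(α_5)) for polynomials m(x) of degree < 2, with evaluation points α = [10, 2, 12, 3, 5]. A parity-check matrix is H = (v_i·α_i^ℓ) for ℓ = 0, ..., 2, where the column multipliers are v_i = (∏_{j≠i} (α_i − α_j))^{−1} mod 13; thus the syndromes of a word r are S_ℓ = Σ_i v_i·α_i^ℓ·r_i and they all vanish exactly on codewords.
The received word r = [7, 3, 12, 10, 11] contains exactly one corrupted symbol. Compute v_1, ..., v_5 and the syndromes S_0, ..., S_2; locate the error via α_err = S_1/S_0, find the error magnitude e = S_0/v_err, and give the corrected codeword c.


S = (9, 4, 9), error at position 3, error magnitude e = 4, c = [7, 3, 8, 10, 11].

Step 1: column multipliers v_i = (∏_{j≠i}(α_i − α_j))^{−1} mod 13.
  i = 1 (α = 10): (10−2)(10−12)(10−3)(10−5) = 8·(−2)·7·5 = −560 ≡ 12, so v_1 = 12^{−1} = 12 (mod 13).
  i = 2 (α = 2): (2−10)(2−12)(2−3)(2−5) = (−8)·(−10)·(−1)·(−3) = 240 ≡ 6, so v_2 = 6^{−1} = 11 (mod 13).
  i = 3 (α = 12): (12−10)(12−2)(12−3)(12−5) = 2·10·9·7 = 1260 ≡ 12, so v_3 = 12^{−1} = 12 (mod 13).
  i = 4 (α = 3): (3−10)(3−2)(3−12)(3−5) = (−7)·1·(−9)·(−2) = −126 ≡ 4, so v_4 = 4^{−1} = 10 (mod 13).
  i = 5 (α = 5): (5−10)(5−2)(5−12)(5−3) = (−5)·3·(−7)·2 = 210 ≡ 2, so v_5 = 2^{−1} = 7 (mod 13).
  v = [12, 11, 12, 10, 7].
Step 2: syndromes of r = [7, 3, 12, 10, 11] (all sums mod 13).
  S_0 = Σ v_i r_i = 12·7 + 11·3 + 12·12 + 10·10 + 7·11 = 438 ≡ 9.
  S_1 = Σ v_i α_i r_i = 12·10·7 + 11·2·3 + 12·12·12 + 10·3·10 + 7·5·11 = 3319 ≡ 4.
  α_i^2 mod 13 = [9, 4, 1, 9, 12].
  S_2 = Σ v_i α_i^2 r_i = 12·9·7 + 11·4·3 + 12·1·12 + 10·9·10 + 7·12·11 = 2856 ≡ 9.
  S = (9, 4, 9) ≠ 0, so r is not a codeword (an error is present).
Step 3: locate the error. For a single error e at position i, S_ℓ = v_i·e·α_i^ℓ, so α_err = S_1/S_0.
  S_0^{−1} = 9^{−1} = 3 (mod 13), so α_err = 4·3 = 12 ≡ 12 = α_3. Error position i = 3.
  Consistency check: S_2/S_1 = 9·10 = 90 ≡ 12 = α_err ✓ (single-error assumption holds).
Step 4: error magnitude e = S_0/v_3 = S_0·∏_{j≠3}(α_3 − α_j) = 9·12 = 108 ≡ 4 (mod 13).
Step 5: correct position 3: c_3 = r_3 − e = 12 − 4 ≡ 8 (mod 13). Hence c = [7, 3, 8, 10, 11].
  Check: interpolating c through the α_i gives m(x) = 2 + 7·x (degree < 2) with m(α_i) = c_i for every i, so c is indeed a codeword.


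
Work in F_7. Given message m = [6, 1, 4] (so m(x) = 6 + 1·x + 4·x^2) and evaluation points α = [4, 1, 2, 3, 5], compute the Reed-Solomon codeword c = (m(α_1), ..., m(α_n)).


c = [4, 4, 3, 3, 6]

Message polynomial: m(x) = 6 + 1·x + 4·x^2 (mod 7).
For each evaluation point α_i, compute m(α_i) mod 7:
  α_1 = 4: Horner steps 4 → 3 → 4, so m(4) = 4.
  α_2 = 1: Horner steps 4 → 5 → 4, so m(1) = 4.
  α_3 = 2: Horner steps 4 → 2 → 3, so m(2) = 3.
  α_4 = 3: Horner steps 4 → 6 → 3, so m(3) = 3.
  α_5 = 5: Horner steps 4 → 0 → 6, so m(5) = 6.
Codeword c = [4, 4, 3, 3, 6] ∈ F_7^5.


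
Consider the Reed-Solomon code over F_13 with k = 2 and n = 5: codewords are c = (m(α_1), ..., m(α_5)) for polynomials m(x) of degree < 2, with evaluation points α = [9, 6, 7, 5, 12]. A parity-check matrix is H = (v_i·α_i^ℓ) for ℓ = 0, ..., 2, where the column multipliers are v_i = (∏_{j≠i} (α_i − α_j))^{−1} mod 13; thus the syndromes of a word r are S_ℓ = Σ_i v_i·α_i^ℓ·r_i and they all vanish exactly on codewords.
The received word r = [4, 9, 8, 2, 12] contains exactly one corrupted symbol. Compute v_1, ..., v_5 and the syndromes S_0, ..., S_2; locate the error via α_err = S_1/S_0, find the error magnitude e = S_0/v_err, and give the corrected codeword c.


S = (10, 5, 9), error at position 3, error magnitude e = 5, c = [4, 9, 3, 2, 12].

Step 1: column multipliers v_i = (∏_{j≠i}(α_i − α_j))^{−1} mod 13.
  i = 1 (α = 9): (9−6)(9−7)(9−5)(9−12) = 3·2·4·(−3) = −72 ≡ 6, so v_1 = 6^{−1} = 11 (mod 13).
  i = 2 (α = 6): (6−9)(6−7)(6−5)(6−12) = (−3)·(−1)·1·(−6) = −18 ≡ 8, so v_2 = 8^{−1} = 5 (mod 13).
  i = 3 (α = 7): (7−9)(7−6)(7−5)(7−12) = (−2)·1·2·(−5) = 20 ≡ 7, so v_3 = 7^{−1} = 2 (mod 13).
  i = 4 (α = 5): (5−9)(5−6)(5−7)(5−12) = (−4)·(−1)·(−2)·(−7) = 56 ≡ 4, so v_4 = 4^{−1} = 10 (mod 13).
  i = 5 (α = 12): (12−9)(12−6)(12−7)(12−5) = 3·6·5·7 = 630 ≡ 6, so v_5 = 6^{−1} = 11 (mod 13).
  v = [11, 5, 2, 10, 11].
Step 2: syndromes of r = [4, 9, 8, 2, 12] (all sums mod 13).
  S_0 = Σ v_i r_i = 11·4 + 5·9 + 2·8 + 10·2 + 11·12 = 257 ≡ 10.
  S_1 = Σ v_i α_i r_i = 11·9·4 + 5·6·9 + 2·7·8 + 10·5·2 + 11·12·12 = 2462 ≡ 5.
  α_i^2 mod 13 = [3, 10, 10, 12, 1].
  S_2 = Σ v_i α_i^2 r_i = 11·3·4 + 5·10·9 + 2·10·8 + 10·12·2 + 11·1·12 = 1114 ≡ 9.
  S = (10, 5, 9) ≠ 0, so r is not a codeword (an error is present).
Step 3: locate the error. For a single error e at position i, S_ℓ = v_i·e·α_i^ℓ, so α_err = S_1/S_0.
  S_0^{−1} = 10^{−1} = 4 (mod 13), so α_err = 5·4 = 20 ≡ 7 = α_3. Error position i = 3.
  Consistency check: S_2/S_1 = 9·8 = 72 ≡ 7 = α_err ✓ (single-error assumption holds).
Step 4: error magnitude e = S_0/v_3 = S_0·∏_{j≠3}(α_3 − α_j) = 10·7 = 70 ≡ 5 (mod 13).
Step 5: correct position 3: c_3 = r_3 − e = 8 − 5 ≡ 3 (mod 13). Hence c = [4, 9, 3, 2, 12].
  Check: interpolating c through the α_i gives m(x) = 6 + 7·x (degree < 2) with m(α_i) = c_i for every i, so c is indeed a codeword.


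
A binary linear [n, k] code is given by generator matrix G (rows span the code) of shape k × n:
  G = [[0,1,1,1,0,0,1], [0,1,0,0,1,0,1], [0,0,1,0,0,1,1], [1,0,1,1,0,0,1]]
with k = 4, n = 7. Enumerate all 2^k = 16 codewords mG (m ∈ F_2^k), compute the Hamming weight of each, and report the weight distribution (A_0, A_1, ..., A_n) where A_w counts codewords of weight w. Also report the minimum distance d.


Weight distribution: A_0 = 1, A_2 = 1, A_3 = 6, A_4 = 5, A_5 = 2, A_6 = 1. Minimum distance d = 2.

Enumerate all 2^4 = 16 messages m ∈ F_2^4.
For each, compute codeword c = mG in F_2^7, then tally its weight.
  m = 0000 → c = 0000000, weight = 0.
  m = 1000 → c = 0111001, weight = 4.
  m = 0100 → c = 0100101, weight = 3.
  m = 1100 → c = 0011100, weight = 3.
  m = 0010 → c = 0010011, weight = 3.
  m = 1010 → c = 0101010, weight = 3.
  m = 0110 → c = 0110110, weight = 4.
  m = 1110 → c = 0001111, weight = 4.
  m = 0001 → c = 1011001, weight = 4.
  m = 1001 → c = 1100000, weight = 2.
  m = 0101 → c = 1111100, weight = 5.
  m = 1101 → c = 1000101, weight = 3.
  m = 0011 → c = 1001010, weight = 3.
  m = 1011 → c = 1110011, weight = 5.
  m = 0111 → c = 1101111, weight = 6.
  m = 1111 → c = 1010110, weight = 4.
Tally weights:
  weight 0: 1 codewords.
  weight 2: 1 codewords.
  weight 3: 6 codewords.
  weight 4: 5 codewords.
  weight 5: 2 codewords.
  weight 6: 1 codewords.
Minimum distance d = smallest w > 0 with A_w > 0 = 2.
Sanity: Σ A_w = 16 = 2^4 = 16 ✓.


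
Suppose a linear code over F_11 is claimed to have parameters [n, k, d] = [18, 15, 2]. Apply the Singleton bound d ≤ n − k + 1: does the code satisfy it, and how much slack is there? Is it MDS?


Singleton RHS = n − k + 1 = 4, slack = 2, bound satisfied, not MDS.

Singleton bound: d ≤ n − k + 1.
Here n = 18, k = 15, so n − k + 1 = 4.
Given d = 2, check d ≤ 4: YES.
Slack = (n − k + 1) − d = 2.
The code is NOT MDS (slack = 2 > 0).
Description: the claimed parameters are [18, 15, 2]_11; such a code would be non-MDS.


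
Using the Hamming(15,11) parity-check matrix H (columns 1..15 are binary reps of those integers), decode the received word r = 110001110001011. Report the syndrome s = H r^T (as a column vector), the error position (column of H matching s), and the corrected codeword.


s = (0, 1, 1, 1)^T, error position = 7, corrected codeword c = 110001010001011

Compute s = H r^T mod 2 one row at a time:
  s_1 = 1 + 0 + 0 + 0 + 1 + 0 + 1 + 1 = 4 ≡ 0 (mod 2).
  s_2 = 0 + 0 + 1 + 1 + 1 + 0 + 1 + 1 = 5 ≡ 1 (mod 2).
  s_3 = 1 + 0 + 1 + 1 + 0 + 0 + 1 + 1 = 5 ≡ 1 (mod 2).
  s_4 = 1 + 0 + 0 + 1 + 0 + 0 + 0 + 1 = 3 ≡ 1 (mod 2).
s = (0, 1, 1, 1)^T — this equals column 7 of H (binary 0111), so error is at position 7.
Correct: flip bit 7 of r = 110001110001011 to get c = 110001010001011.


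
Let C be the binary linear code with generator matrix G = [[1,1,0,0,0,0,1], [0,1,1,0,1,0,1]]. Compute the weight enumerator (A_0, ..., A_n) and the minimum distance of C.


Weight distribution: A_0 = 1, A_3 = 2, A_4 = 1. Minimum distance d = 3.

Enumerate all 2^2 = 4 messages m ∈ F_2^2.
For each, compute codeword c = mG in F_2^7, then tally its weight.
  m = 00 → c = 0000000, weight = 0.
  m = 10 → c = 1100001, weight = 3.
  m = 01 → c = 0110101, weight = 4.
  m = 11 → c = 1010100, weight = 3.
Tally weights:
  weight 0: 1 codewords.
  weight 3: 2 codewords.
  weight 4: 1 codewords.
Minimum distance d = smallest w > 0 with A_w > 0 = 3.
Sanity: Σ A_w = 4 = 2^2 = 4 ✓.


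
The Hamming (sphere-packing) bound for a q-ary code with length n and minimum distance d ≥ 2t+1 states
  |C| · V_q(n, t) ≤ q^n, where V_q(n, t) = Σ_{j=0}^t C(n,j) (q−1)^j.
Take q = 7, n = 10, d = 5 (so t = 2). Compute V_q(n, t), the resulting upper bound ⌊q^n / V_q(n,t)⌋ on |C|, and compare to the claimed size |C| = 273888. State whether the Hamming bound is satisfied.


V_q(n, t) = 1681, q^n = 282475249, Hamming bound = 168040, |C| = 273888 > bound (violated).

Step 1: Compute V_q(n, t) = Σ_{j=0}^2 C(n, j) (q−1)^j.
  j = 0: C(10,0)·(6)^0 = 1·1 = 1.
  j = 1: C(10,1)·(6)^1 = 10·6 = 60.
  j = 2: C(10,2)·(6)^2 = 45·36 = 1620.
  V_q(n, t) = 1 + 60 + 1620 = 1681.
Step 2: q^n = 7^10 = 282475249.
Step 3: Hamming bound ⌊q^n / V_q(n,t)⌋ = ⌊282475249/1681⌋ = 168040.
Step 4: Compare |C| = 273888 to 168040: violated.
The claimed |C| lies above the Hamming bound, so no 7-ary code of length 10 with d ≥ 5 can have 273888 codewords.


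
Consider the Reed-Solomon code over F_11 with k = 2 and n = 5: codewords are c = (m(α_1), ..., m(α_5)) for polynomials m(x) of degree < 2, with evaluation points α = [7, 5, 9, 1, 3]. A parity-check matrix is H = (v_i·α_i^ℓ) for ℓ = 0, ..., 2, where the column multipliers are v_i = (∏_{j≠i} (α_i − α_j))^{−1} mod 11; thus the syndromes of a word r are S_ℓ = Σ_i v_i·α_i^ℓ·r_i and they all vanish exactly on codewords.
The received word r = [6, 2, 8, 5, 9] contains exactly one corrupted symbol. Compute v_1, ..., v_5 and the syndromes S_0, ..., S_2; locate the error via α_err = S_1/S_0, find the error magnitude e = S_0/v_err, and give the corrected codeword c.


S = (2, 7, 8), error at position 3, error magnitude e = 9, c = [6, 2, 10, 5, 9].

Step 1: column multipliers v_i = (∏_{j≠i}(α_i − α_j))^{−1} mod 11.
  i = 1 (α = 7): (7−5)(7−9)(7−1)(7−3) = 2·(−2)·6·4 = −96 ≡ 3, so v_1 = 3^{−1} = 4 (mod 11).
  i = 2 (α = 5): (5−7)(5−9)(5−1)(5−3) = (−2)·(−4)·4·2 = 64 ≡ 9, so v_2 = 9^{−1} = 5 (mod 11).
  i = 3 (α = 9): (9−7)(9−5)(9−1)(9−3) = 2·4·8·6 = 384 ≡ 10, so v_3 = 10^{−1} = 10 (mod 11).
  i = 4 (α = 1): (1−7)(1−5)(1−9)(1−3) = (−6)·(−4)·(−8)·(−2) = 384 ≡ 10, so v_4 = 10^{−1} = 10 (mod 11).
  i = 5 (α = 3): (3−7)(3−5)(3−9)(3−1) = (−4)·(−2)·(−6)·2 = −96 ≡ 3, so v_5 = 3^{−1} = 4 (mod 11).
  v = [4, 5, 10, 10, 4].
Step 2: syndromes of r = [6, 2, 8, 5, 9] (all sums mod 11).
  S_0 = Σ v_i r_i = 4·6 + 5·2 + 10·8 + 10·5 + 4·9 = 200 ≡ 2.
  S_1 = Σ v_i α_i r_i = 4·7·6 + 5·5·2 + 10·9·8 + 10·1·5 + 4·3·9 = 1096 ≡ 7.
  α_i^2 mod 11 = [5, 3, 4, 1, 9].
  S_2 = Σ v_i α_i^2 r_i = 4·5·6 + 5·3·2 + 10·4·8 + 10·1·5 + 4·9·9 = 844 ≡ 8.
  S = (2, 7, 8) ≠ 0, so r is not a codeword (an error is present).
Step 3: locate the error. For a single error e at position i, S_ℓ = v_i·e·α_i^ℓ, so α_err = S_1/S_0.
  S_0^{−1} = 2^{−1} = 6 (mod 11), so α_err = 7·6 = 42 ≡ 9 = α_3. Error position i = 3.
  Consistency check: S_2/S_1 = 8·8 = 64 ≡ 9 = α_err ✓ (single-error assumption holds).
Step 4: error magnitude e = S_0/v_3 = S_0·∏_{j≠3}(α_3 − α_j) = 2·10 = 20 ≡ 9 (mod 11).
Step 5: correct position 3: c_3 = r_3 − e = 8 − 9 ≡ 10 (mod 11). Hence c = [6, 2, 10, 5, 9].
  Check: interpolating c through the α_i gives m(x) = 3 + 2·x (degree < 2) with m(α_i) = c_i for every i, so c is indeed a codeword.


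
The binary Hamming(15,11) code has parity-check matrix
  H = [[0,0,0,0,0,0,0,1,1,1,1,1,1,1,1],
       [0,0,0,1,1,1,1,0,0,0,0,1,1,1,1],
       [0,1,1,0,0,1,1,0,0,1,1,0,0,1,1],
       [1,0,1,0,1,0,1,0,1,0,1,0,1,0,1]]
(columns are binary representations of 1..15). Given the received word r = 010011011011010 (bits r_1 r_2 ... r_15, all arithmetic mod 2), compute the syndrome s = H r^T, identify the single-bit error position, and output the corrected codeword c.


s = (1, 0, 0, 1)^T, error position = 9, corrected codeword c = 010011010011010

Compute s = H r^T mod 2 one row at a time:
  s_1 = 1 + 1 + 0 + 1 + 1 + 0 + 1 + 0 = 5 ≡ 1 (mod 2).
  s_2 = 0 + 1 + 1 + 0 + 1 + 0 + 1 + 0 = 4 ≡ 0 (mod 2).
  s_3 = 1 + 0 + 1 + 0 + 0 + 1 + 1 + 0 = 4 ≡ 0 (mod 2).
  s_4 = 0 + 0 + 1 + 0 + 1 + 1 + 0 + 0 = 3 ≡ 1 (mod 2).
s = (1, 0, 0, 1)^T — this equals column 9 of H (binary 1001), so error is at position 9.
Correct: flip bit 9 of r = 010011011011010 to get c = 010011010011010.


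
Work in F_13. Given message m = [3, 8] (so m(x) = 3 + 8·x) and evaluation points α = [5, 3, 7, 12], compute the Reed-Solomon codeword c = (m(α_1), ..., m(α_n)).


c = [4, 1, 7, 8]

Message polynomial: m(x) = 3 + 8·x (mod 13).
For each evaluation point α_i, compute m(α_i) mod 13:
  α_1 = 5: Horner steps 8 → 4, so m(5) = 4.
  α_2 = 3: Horner steps 8 → 1, so m(3) = 1.
  α_3 = 7: Horner steps 8 → 7, so m(7) = 7.
  α_4 = 12: Horner steps 8 → 8, so m(12) = 8.
Codeword c = [4, 1, 7, 8] ∈ F_13^4.


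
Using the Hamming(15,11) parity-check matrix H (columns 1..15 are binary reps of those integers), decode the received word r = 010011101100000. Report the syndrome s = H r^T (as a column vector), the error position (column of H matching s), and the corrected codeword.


s = (0, 1, 0, 1)^T, error position = 5, corrected codeword c = 010001101100000

Compute s = H r^T mod 2 one row at a time:
  s_1 = 0 + 1 + 1 + 0 + 0 + 0 + 0 + 0 = 2 ≡ 0 (mod 2).
  s_2 = 0 + 1 + 1 + 1 + 0 + 0 + 0 + 0 = 3 ≡ 1 (mod 2).
  s_3 = 1 + 0 + 1 + 1 + 1 + 0 + 0 + 0 = 4 ≡ 0 (mod 2).
  s_4 = 0 + 0 + 1 + 1 + 1 + 0 + 0 + 0 = 3 ≡ 1 (mod 2).
s = (0, 1, 0, 1)^T — this equals column 5 of H (binary 0101), so error is at position 5.
Correct: flip bit 5 of r = 010011101100000 to get c = 010001101100000.


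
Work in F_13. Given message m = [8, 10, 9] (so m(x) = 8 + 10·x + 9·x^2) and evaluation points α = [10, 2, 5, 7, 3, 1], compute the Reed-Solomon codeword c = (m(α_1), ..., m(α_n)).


c = [7, 12, 10, 12, 2, 1]

Message polynomial: m(x) = 8 + 10·x + 9·x^2 (mod 13).
For each evaluation point α_i, compute m(α_i) mod 13:
  α_1 = 10: Horner steps 9 → 9 → 7, so m(10) = 7.
  α_2 = 2: Horner steps 9 → 2 → 12, so m(2) = 12.
  α_3 = 5: Horner steps 9 → 3 → 10, so m(5) = 10.
  α_4 = 7: Horner steps 9 → 8 → 12, so m(7) = 12.
  α_5 = 3: Horner steps 9 → 11 → 2, so m(3) = 2.
  α_6 = 1: Horner steps 9 → 6 → 1, so m(1) = 1.
Codeword c = [7, 12, 10, 12, 2, 1] ∈ F_13^6.


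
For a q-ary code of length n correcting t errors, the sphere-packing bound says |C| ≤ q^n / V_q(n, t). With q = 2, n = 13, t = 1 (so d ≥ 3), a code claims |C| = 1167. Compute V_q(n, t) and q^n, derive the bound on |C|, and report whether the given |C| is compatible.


V_q(n, t) = 14, q^n = 8192, Hamming bound = 585, |C| = 1167 > bound (violated).

Step 1: Compute V_q(n, t) = Σ_{j=0}^1 C(n, j) (q−1)^j.
  j = 0: C(13,0)·(1)^0 = 1·1 = 1.
  j = 1: C(13,1)·(1)^1 = 13·1 = 13.
  V_q(n, t) = 1 + 13 = 14.
Step 2: q^n = 2^13 = 8192.
Step 3: Hamming bound ⌊q^n / V_q(n,t)⌋ = ⌊8192/14⌋ = 585.
Step 4: Compare |C| = 1167 to 585: violated.
The claimed |C| lies above the Hamming bound, so no 2-ary code of length 13 with d ≥ 3 can have 1167 codewords.


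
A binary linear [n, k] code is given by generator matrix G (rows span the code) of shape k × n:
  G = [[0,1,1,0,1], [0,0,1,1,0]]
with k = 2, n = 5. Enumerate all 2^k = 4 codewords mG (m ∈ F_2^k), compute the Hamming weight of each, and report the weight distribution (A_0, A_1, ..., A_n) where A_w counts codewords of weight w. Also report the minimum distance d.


Weight distribution: A_0 = 1, A_2 = 1, A_3 = 2. Minimum distance d = 2.

Enumerate all 2^2 = 4 messages m ∈ F_2^2.
For each, compute codeword c = mG in F_2^5, then tally its weight.
  m = 00 → c = 00000, weight = 0.
  m = 10 → c = 01101, weight = 3.
  m = 01 → c = 00110, weight = 2.
  m = 11 → c = 01011, weight = 3.
Tally weights:
  weight 0: 1 codewords.
  weight 2: 1 codewords.
  weight 3: 2 codewords.
Minimum distance d = smallest w > 0 with A_w > 0 = 2.
Sanity: Σ A_w = 4 = 2^2 = 4 ✓.


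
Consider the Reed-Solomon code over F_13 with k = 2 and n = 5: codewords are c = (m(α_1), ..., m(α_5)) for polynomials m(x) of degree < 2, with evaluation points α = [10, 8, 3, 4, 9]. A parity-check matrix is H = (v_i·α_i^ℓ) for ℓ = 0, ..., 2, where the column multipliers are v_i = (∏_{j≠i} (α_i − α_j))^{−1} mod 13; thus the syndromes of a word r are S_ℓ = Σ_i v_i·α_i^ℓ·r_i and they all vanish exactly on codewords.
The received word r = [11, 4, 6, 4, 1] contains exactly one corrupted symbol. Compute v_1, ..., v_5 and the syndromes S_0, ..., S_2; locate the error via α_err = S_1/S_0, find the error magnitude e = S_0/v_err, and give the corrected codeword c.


S = (4, 3, 12), error at position 4, error magnitude e = 1, c = [11, 4, 6, 3, 1].

Step 1: column multipliers v_i = (∏_{j≠i}(α_i − α_j))^{−1} mod 13.
  i = 1 (α = 10): (10−8)(10−3)(10−4)(10−9) = 2·7·6·1 = 84 ≡ 6, so v_1 = 6^{−1} = 11 (mod 13).
  i = 2 (α = 8): (8−10)(8−3)(8−4)(8−9) = (−2)·5·4·(−1) = 40 ≡ 1, so v_2 = 1^{−1} = 1 (mod 13).
  i = 3 (α = 3): (3−10)(3−8)(3−4)(3−9) = (−7)·(−5)·(−1)·(−6) = 210 ≡ 2, so v_3 = 2^{−1} = 7 (mod 13).
  i = 4 (α = 4): (4−10)(4−8)(4−3)(4−9) = (−6)·(−4)·1·(−5) = −120 ≡ 10, so v_4 = 10^{−1} = 4 (mod 13).
  i = 5 (α = 9): (9−10)(9−8)(9−3)(9−4) = (−1)·1·6·5 = −30 ≡ 9, so v_5 = 9^{−1} = 3 (mod 13).
  v = [11, 1, 7, 4, 3].
Step 2: syndromes of r = [11, 4, 6, 4, 1] (all sums mod 13).
  S_0 = Σ v_i r_i = 11·11 + 1·4 + 7·6 + 4·4 + 3·1 = 186 ≡ 4.
  S_1 = Σ v_i α_i r_i = 11·10·11 + 1·8·4 + 7·3·6 + 4·4·4 + 3·9·1 = 1459 ≡ 3.
  α_i^2 mod 13 = [9, 12, 9, 3, 3].
  S_2 = Σ v_i α_i^2 r_i = 11·9·11 + 1·12·4 + 7·9·6 + 4·3·4 + 3·3·1 = 1572 ≡ 12.
  S = (4, 3, 12) ≠ 0, so r is not a codeword (an error is present).
Step 3: locate the error. For a single error e at position i, S_ℓ = v_i·e·α_i^ℓ, so α_err = S_1/S_0.
  S_0^{−1} = 4^{−1} = 10 (mod 13), so α_err = 3·10 = 30 ≡ 4 = α_4. Error position i = 4.
  Consistency check: S_2/S_1 = 12·9 = 108 ≡ 4 = α_err ✓ (single-error assumption holds).
Step 4: error magnitude e = S_0/v_4 = S_0·∏_{j≠4}(α_4 − α_j) = 4·10 = 40 ≡ 1 (mod 13).
Step 5: correct position 4: c_4 = r_4 − e = 4 − 1 ≡ 3 (mod 13). Hence c = [11, 4, 6, 3, 1].
  Check: interpolating c through the α_i gives m(x) = 2 + 10·x (degree < 2) with m(α_i) = c_i for every i, so c is indeed a codeword.


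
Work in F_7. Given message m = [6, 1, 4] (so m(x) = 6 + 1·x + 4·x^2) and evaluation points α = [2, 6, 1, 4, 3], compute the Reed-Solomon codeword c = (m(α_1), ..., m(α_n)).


c = [3, 2, 4, 4, 3]

Message polynomial: m(x) = 6 + 1·x + 4·x^2 (mod 7).
For each evaluation point α_i, compute m(α_i) mod 7:
  α_1 = 2: Horner steps 4 → 2 → 3, so m(2) = 3.
  α_2 = 6: Horner steps 4 → 4 → 2, so m(6) = 2.
  α_3 = 1: Horner steps 4 → 5 → 4, so m(1) = 4.
  α_4 = 4: Horner steps 4 → 3 → 4, so m(4) = 4.
  α_5 = 3: Horner steps 4 → 6 → 3, so m(3) = 3.
Codeword c = [3, 2, 4, 4, 3] ∈ F_7^5.


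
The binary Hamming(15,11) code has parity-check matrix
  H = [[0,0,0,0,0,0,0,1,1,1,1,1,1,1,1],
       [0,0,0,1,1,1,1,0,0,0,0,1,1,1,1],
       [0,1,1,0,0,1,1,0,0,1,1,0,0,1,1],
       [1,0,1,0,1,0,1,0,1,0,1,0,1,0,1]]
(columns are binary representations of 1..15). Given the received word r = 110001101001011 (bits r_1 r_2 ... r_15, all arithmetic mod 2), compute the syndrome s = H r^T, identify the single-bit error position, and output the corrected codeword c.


s = (0, 1, 1, 0)^T, error position = 6, corrected codeword c = 110000101001011

Compute s = H r^T mod 2 one row at a time:
  s_1 = 0 + 1 + 0 + 0 + 1 + 0 + 1 + 1 = 4 ≡ 0 (mod 2).
  s_2 = 0 + 0 + 1 + 1 + 1 + 0 + 1 + 1 = 5 ≡ 1 (mod 2).
  s_3 = 1 + 0 + 1 + 1 + 0 + 0 + 1 + 1 = 5 ≡ 1 (mod 2).
  s_4 = 1 + 0 + 0 + 1 + 1 + 0 + 0 + 1 = 4 ≡ 0 (mod 2).
s = (0, 1, 1, 0)^T — this equals column 6 of H (binary 0110), so error is at position 6.
Correct: flip bit 6 of r = 110001101001011 to get c = 110000101001011.


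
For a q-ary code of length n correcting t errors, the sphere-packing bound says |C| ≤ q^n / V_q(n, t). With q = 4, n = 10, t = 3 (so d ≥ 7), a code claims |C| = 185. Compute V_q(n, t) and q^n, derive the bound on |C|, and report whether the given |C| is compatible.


V_q(n, t) = 3676, q^n = 1048576, Hamming bound = 285, |C| = 185 ≤ bound (satisfied).

Step 1: Compute V_q(n, t) = Σ_{j=0}^3 C(n, j) (q−1)^j.
  j = 0: C(10,0)·(3)^0 = 1·1 = 1.
  j = 1: C(10,1)·(3)^1 = 10·3 = 30.
  j = 2: C(10,2)·(3)^2 = 45·9 = 405.
  j = 3: C(10,3)·(3)^3 = 120·27 = 3240.
  V_q(n, t) = 1 + 30 + 405 + 3240 = 3676.
Step 2: q^n = 4^10 = 1048576.
Step 3: Hamming bound ⌊q^n / V_q(n,t)⌋ = ⌊1048576/3676⌋ = 285.
Step 4: Compare |C| = 185 to 285: satisfied.
The claimed |C| lies below the Hamming bound.


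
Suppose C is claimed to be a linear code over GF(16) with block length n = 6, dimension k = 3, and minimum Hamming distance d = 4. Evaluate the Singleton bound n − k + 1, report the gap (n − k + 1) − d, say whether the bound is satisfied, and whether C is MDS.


Singleton RHS = n − k + 1 = 4, slack = 0, bound satisfied, MDS.

Singleton bound: d ≤ n − k + 1.
Here n = 6, k = 3, so n − k + 1 = 4.
Given d = 4, check d ≤ 4: YES.
Slack = (n − k + 1) − d = 0.
The code is MDS (slack = 0).
Description: the claimed parameters are [6, 3, 4]_16; such a code would be MDS (meets Singleton bound).


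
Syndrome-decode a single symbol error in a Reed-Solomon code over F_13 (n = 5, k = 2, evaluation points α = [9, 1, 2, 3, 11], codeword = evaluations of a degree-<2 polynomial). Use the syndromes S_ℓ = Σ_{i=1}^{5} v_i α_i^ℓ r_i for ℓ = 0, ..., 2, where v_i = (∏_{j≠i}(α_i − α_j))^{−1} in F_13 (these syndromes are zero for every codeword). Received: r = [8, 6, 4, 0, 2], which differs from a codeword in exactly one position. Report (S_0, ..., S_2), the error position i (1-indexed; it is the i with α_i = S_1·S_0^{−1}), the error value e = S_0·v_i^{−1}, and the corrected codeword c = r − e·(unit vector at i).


S = (7, 1, 2), error at position 3, error magnitude e = 1, c = [8, 6, 3, 0, 2].

Step 1: column multipliers v_i = (∏_{j≠i}(α_i − α_j))^{−1} mod 13.
  i = 1 (α = 9): (9−1)(9−2)(9−3)(9−11) = 8·7·6·(−2) = −672 ≡ 4, so v_1 = 4^{−1} = 10 (mod 13).
  i = 2 (α = 1): (1−9)(1−2)(1−3)(1−11) = (−8)·(−1)·(−2)·(−10) = 160 ≡ 4, so v_2 = 4^{−1} = 10 (mod 13).
  i = 3 (α = 2): (2−9)(2−1)(2−3)(2−11) = (−7)·1·(−1)·(−9) = −63 ≡ 2, so v_3 = 2^{−1} = 7 (mod 13).
  i = 4 (α = 3): (3−9)(3−1)(3−2)(3−11) = (−6)·2·1·(−8) = 96 ≡ 5, so v_4 = 5^{−1} = 8 (mod 13).
  i = 5 (α = 11): (11−9)(11−1)(11−2)(11−3) = 2·10·9·8 = 1440 ≡ 10, so v_5 = 10^{−1} = 4 (mod 13).
  v = [10, 10, 7, 8, 4].
Step 2: syndromes of r = [8, 6, 4, 0, 2] (all sums mod 13).
  S_0 = Σ v_i r_i = 10·8 + 10·6 + 7·4 + 8·0 + 4·2 = 176 ≡ 7.
  S_1 = Σ v_i α_i r_i = 10·9·8 + 10·1·6 + 7·2·4 + 8·3·0 + 4·11·2 = 924 ≡ 1.
  α_i^2 mod 13 = [3, 1, 4, 9, 4].
  S_2 = Σ v_i α_i^2 r_i = 10·3·8 + 10·1·6 + 7·4·4 + 8·9·0 + 4·4·2 = 444 ≡ 2.
  S = (7, 1, 2) ≠ 0, so r is not a codeword (an error is present).
Step 3: locate the error. For a single error e at position i, S_ℓ = v_i·e·α_i^ℓ, so α_err = S_1/S_0.
  S_0^{−1} = 7^{−1} = 2 (mod 13), so α_err = 1·2 = 2 ≡ 2 = α_3. Error position i = 3.
  Consistency check: S_2/S_1 = 2·1 = 2 ≡ 2 = α_err ✓ (single-error assumption holds).
Step 4: error magnitude e = S_0/v_3 = S_0·∏_{j≠3}(α_3 − α_j) = 7·2 = 14 ≡ 1 (mod 13).
Step 5: correct position 3: c_3 = r_3 − e = 4 − 1 ≡ 3 (mod 13). Hence c = [8, 6, 3, 0, 2].
  Check: interpolating c through the α_i gives m(x) = 9 + 10·x (degree < 2) with m(α_i) = c_i for every i, so c is indeed a codeword.


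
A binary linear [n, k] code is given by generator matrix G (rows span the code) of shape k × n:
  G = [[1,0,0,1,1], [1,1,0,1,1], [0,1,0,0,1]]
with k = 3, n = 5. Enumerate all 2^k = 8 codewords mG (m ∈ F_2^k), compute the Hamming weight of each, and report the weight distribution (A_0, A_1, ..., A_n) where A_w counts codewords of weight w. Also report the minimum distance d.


Weight distribution: A_0 = 1, A_1 = 2, A_2 = 2, A_3 = 2, A_4 = 1. Minimum distance d = 1.

Enumerate all 2^3 = 8 messages m ∈ F_2^3.
For each, compute codeword c = mG in F_2^5, then tally its weight.
  m = 000 → c = 00000, weight = 0.
  m = 100 → c = 10011, weight = 3.
  m = 010 → c = 11011, weight = 4.
  m = 110 → c = 01000, weight = 1.
  m = 001 → c = 01001, weight = 2.
  m = 101 → c = 11010, weight = 3.
  m = 011 → c = 10010, weight = 2.
  m = 111 → c = 00001, weight = 1.
Tally weights:
  weight 0: 1 codewords.
  weight 1: 2 codewords.
  weight 2: 2 codewords.
  weight 3: 2 codewords.
  weight 4: 1 codewords.
Minimum distance d = smallest w > 0 with A_w > 0 = 1.
Sanity: Σ A_w = 8 = 2^3 = 8 ✓.


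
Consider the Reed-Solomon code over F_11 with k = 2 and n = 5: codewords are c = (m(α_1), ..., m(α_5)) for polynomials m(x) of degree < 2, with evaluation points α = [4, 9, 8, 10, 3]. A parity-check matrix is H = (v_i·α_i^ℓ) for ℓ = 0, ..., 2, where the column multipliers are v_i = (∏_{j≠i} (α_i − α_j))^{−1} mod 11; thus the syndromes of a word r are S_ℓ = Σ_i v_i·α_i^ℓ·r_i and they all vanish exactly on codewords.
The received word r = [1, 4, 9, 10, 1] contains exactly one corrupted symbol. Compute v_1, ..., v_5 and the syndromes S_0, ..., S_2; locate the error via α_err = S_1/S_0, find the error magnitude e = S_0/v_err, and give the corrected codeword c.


S = (5, 9, 3), error at position 1, error magnitude e = 5, c = [7, 4, 9, 10, 1].

Step 1: column multipliers v_i = (∏_{j≠i}(α_i − α_j))^{−1} mod 11.
  i = 1 (α = 4): (4−9)(4−8)(4−10)(4−3) = (−5)·(−4)·(−6)·1 = −120 ≡ 1, so v_1 = 1^{−1} = 1 (mod 11).
  i = 2 (α = 9): (9−4)(9−8)(9−10)(9−3) = 5·1·(−1)·6 = −30 ≡ 3, so v_2 = 3^{−1} = 4 (mod 11).
  i = 3 (α = 8): (8−4)(8−9)(8−10)(8−3) = 4·(−1)·(−2)·5 = 40 ≡ 7, so v_3 = 7^{−1} = 8 (mod 11).
  i = 4 (α = 10): (10−4)(10−9)(10−8)(10−3) = 6·1·2·7 = 84 ≡ 7, so v_4 = 7^{−1} = 8 (mod 11).
  i = 5 (α = 3): (3−4)(3−9)(3−8)(3−10) = (−1)·(−6)·(−5)·(−7) = 210 ≡ 1, so v_5 = 1^{−1} = 1 (mod 11).
  v = [1, 4, 8, 8, 1].
Step 2: syndromes of r = [1, 4, 9, 10, 1] (all sums mod 11).
  S_0 = Σ v_i r_i = 1·1 + 4·4 + 8·9 + 8·10 + 1·1 = 170 ≡ 5.
  S_1 = Σ v_i α_i r_i = 1·4·1 + 4·9·4 + 8·8·9 + 8·10·10 + 1·3·1 = 1527 ≡ 9.
  α_i^2 mod 11 = [5, 4, 9, 1, 9].
  S_2 = Σ v_i α_i^2 r_i = 1·5·1 + 4·4·4 + 8·9·9 + 8·1·10 + 1·9·1 = 806 ≡ 3.
  S = (5, 9, 3) ≠ 0, so r is not a codeword (an error is present).
Step 3: locate the error. For a single error e at position i, S_ℓ = v_i·e·α_i^ℓ, so α_err = S_1/S_0.
  S_0^{−1} = 5^{−1} = 9 (mod 11), so α_err = 9·9 = 81 ≡ 4 = α_1. Error position i = 1.
  Consistency check: S_2/S_1 = 3·5 = 15 ≡ 4 = α_err ✓ (single-error assumption holds).
Step 4: error magnitude e = S_0/v_1 = S_0·∏_{j≠1}(α_1 − α_j) = 5·1 = 5 ≡ 5 (mod 11).
Step 5: correct position 1: c_1 = r_1 − e = 1 − 5 ≡ 7 (mod 11). Hence c = [7, 4, 9, 10, 1].
  Check: interpolating c through the α_i gives m(x) = 5 + 6·x (degree < 2) with m(α_i) = c_i for every i, so c is indeed a codeword.


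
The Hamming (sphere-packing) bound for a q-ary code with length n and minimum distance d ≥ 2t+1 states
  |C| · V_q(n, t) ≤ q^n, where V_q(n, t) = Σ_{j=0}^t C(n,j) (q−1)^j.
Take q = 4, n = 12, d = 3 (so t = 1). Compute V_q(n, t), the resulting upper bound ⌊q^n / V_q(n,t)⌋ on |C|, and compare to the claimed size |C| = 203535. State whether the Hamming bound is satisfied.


V_q(n, t) = 37, q^n = 16777216, Hamming bound = 453438, |C| = 203535 ≤ bound (satisfied).

Step 1: Compute V_q(n, t) = Σ_{j=0}^1 C(n, j) (q−1)^j.
  j = 0: C(12,0)·(3)^0 = 1·1 = 1.
  j = 1: C(12,1)·(3)^1 = 12·3 = 36.
  V_q(n, t) = 1 + 36 = 37.
Step 2: q^n = 4^12 = 16777216.
Step 3: Hamming bound ⌊q^n / V_q(n,t)⌋ = ⌊16777216/37⌋ = 453438.
Step 4: Compare |C| = 203535 to 453438: satisfied.
The claimed |C| lies below the Hamming bound.
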